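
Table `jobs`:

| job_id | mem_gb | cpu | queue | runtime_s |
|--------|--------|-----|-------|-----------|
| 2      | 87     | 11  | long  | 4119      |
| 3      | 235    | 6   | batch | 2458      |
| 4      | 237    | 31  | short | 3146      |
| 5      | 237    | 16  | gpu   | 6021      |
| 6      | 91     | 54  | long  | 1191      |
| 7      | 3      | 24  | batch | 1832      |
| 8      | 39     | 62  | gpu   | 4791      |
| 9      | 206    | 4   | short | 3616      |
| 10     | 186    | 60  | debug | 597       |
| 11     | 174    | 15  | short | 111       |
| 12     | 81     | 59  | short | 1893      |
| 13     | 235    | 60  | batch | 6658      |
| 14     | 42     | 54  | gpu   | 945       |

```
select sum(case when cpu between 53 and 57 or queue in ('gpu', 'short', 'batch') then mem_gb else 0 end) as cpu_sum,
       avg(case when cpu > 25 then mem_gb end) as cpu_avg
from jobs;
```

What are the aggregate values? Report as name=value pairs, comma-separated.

cpu_sum=1580, cpu_avg=130.1428571429

[cpu_sum: cpu between 53 and 57 or queue in ('gpu', 'short', 'batch')]
job_id=2: ✗
job_id=3: ✓ → 235
job_id=4: ✓ → 237
job_id=5: ✓ → 237
job_id=6: ✓ → 91
job_id=7: ✓ → 3
job_id=8: ✓ → 39
job_id=9: ✓ → 206
job_id=10: ✗
job_id=11: ✓ → 174
job_id=12: ✓ → 81
job_id=13: ✓ → 235
job_id=14: ✓ → 42
cpu_sum = 235 + 237 + 237 + 91 + 3 + 39 + 206 + 174 + 81 + 235 + 42 = 1580
—
[cpu_avg: cpu > 25]
job_id=2: ✗
job_id=3: ✗
job_id=4: ✓ → 237
job_id=5: ✗
job_id=6: ✓ → 91
job_id=7: ✗
job_id=8: ✓ → 39
job_id=9: ✗
job_id=10: ✓ → 186
job_id=11: ✗
job_id=12: ✓ → 81
job_id=13: ✓ → 235
job_id=14: ✓ → 42
cpu_avg = (237 + 91 + 39 + 186 + 81 + 235 + 42) / 7 = 130.1428571429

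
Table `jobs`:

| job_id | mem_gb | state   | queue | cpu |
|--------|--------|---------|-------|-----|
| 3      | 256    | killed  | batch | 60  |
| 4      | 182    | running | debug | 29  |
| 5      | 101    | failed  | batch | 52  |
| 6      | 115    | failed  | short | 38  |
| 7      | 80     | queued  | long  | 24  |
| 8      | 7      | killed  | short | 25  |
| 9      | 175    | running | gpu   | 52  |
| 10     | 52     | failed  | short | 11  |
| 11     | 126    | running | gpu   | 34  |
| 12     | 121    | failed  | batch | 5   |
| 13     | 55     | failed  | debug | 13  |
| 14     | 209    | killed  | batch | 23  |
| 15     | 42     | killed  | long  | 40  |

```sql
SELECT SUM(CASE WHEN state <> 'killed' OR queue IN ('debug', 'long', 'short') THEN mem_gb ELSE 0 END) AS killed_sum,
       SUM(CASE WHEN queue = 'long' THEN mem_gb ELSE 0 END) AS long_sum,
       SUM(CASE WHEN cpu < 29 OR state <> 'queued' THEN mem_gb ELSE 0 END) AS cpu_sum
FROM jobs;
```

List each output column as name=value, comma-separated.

[killed_sum: state <> 'killed' OR queue IN ('debug', 'long', 'short')]
job_id=3: ✗
job_id=4: ✓ → 182
job_id=5: ✓ → 101
job_id=6: ✓ → 115
job_id=7: ✓ → 80
job_id=8: ✓ → 7
job_id=9: ✓ → 175
job_id=10: ✓ → 52
job_id=11: ✓ → 126
job_id=12: ✓ → 121
job_id=13: ✓ → 55
job_id=14: ✗
job_id=15: ✓ → 42
killed_sum = 182 + 101 + 115 + 80 + 7 + 175 + 52 + 126 + 121 + 55 + 42 = 1056
—
[long_sum: queue = 'long']
job_id=3: ✗
job_id=4: ✗
job_id=5: ✗
job_id=6: ✗
job_id=7: ✓ → 80
job_id=8: ✗
job_id=9: ✗
job_id=10: ✗
job_id=11: ✗
job_id=12: ✗
job_id=13: ✗
job_id=14: ✗
job_id=15: ✓ → 42
long_sum = 80 + 42 = 122
—
[cpu_sum: cpu < 29 OR state <> 'queued']
job_id=3: ✓ → 256
job_id=4: ✓ → 182
job_id=5: ✓ → 101
job_id=6: ✓ → 115
job_id=7: ✓ → 80
job_id=8: ✓ → 7
job_id=9: ✓ → 175
job_id=10: ✓ → 52
job_id=11: ✓ → 126
job_id=12: ✓ → 121
job_id=13: ✓ → 55
job_id=14: ✓ → 209
job_id=15: ✓ → 42
cpu_sum = 256 + 182 + 101 + 115 + 80 + 7 + 175 + 52 + 126 + 121 + 55 + 209 + 42 = 1521

killed_sum=1056, long_sum=122, cpu_sum=1521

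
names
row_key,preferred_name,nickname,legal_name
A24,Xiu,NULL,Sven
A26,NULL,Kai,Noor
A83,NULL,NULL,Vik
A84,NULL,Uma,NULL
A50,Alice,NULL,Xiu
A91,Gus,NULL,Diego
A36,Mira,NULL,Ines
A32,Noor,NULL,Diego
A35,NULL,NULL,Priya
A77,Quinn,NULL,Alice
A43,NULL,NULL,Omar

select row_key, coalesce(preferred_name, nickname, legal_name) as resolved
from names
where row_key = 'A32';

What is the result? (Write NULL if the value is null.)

Noor

row_key = A32: preferred_name=Noor, nickname=NULL, legal_name=Diego.
preferred_name=Noor → Noor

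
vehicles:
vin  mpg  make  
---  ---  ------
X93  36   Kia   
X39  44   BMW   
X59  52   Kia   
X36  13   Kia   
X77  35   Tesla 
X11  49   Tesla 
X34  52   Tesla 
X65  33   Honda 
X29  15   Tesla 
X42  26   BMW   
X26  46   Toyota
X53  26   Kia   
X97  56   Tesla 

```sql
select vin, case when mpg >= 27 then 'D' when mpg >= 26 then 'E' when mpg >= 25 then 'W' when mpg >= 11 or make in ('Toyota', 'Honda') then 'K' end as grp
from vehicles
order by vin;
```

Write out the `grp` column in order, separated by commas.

D, D, K, D, K, D, E, E, D, D, D, D, D

vin=X11: mpg >= 27 → D
vin=X26: mpg >= 27 → D
vin=X29: mpg >= 11 or make in ('Toyota', 'Honda') → K
vin=X34: mpg >= 27 → D
vin=X36: mpg >= 11 or make in ('Toyota', 'Honda') → K
vin=X39: mpg >= 27 → D
vin=X42: mpg >= 26 → E
vin=X53: mpg >= 26 → E
vin=X59: mpg >= 27 → D
vin=X65: mpg >= 27 → D
vin=X77: mpg >= 27 → D
vin=X93: mpg >= 27 → D
vin=X97: mpg >= 27 → D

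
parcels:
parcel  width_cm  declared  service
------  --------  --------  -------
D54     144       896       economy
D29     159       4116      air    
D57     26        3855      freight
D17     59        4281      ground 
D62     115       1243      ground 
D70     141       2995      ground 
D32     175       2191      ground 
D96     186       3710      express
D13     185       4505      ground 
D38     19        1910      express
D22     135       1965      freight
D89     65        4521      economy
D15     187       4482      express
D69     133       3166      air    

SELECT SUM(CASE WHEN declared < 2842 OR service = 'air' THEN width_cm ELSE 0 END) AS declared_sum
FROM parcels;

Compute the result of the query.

parcel=D54: ✓ → 144
parcel=D29: ✓ → 159
parcel=D57: ✗
parcel=D17: ✗
parcel=D62: ✓ → 115
parcel=D70: ✗
parcel=D32: ✓ → 175
parcel=D96: ✗
parcel=D13: ✗
parcel=D38: ✓ → 19
parcel=D22: ✓ → 135
parcel=D89: ✗
parcel=D15: ✗
parcel=D69: ✓ → 133
declared_sum = 144 + 159 + 115 + 175 + 19 + 135 + 133 = 880

880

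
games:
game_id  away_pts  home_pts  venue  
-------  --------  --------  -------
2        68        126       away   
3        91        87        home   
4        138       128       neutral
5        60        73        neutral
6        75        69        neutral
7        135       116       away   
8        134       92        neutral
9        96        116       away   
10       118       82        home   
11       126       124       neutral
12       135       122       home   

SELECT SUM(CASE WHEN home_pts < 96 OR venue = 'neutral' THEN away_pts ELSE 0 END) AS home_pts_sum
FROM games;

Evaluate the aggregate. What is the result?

game_id=2: ✗
game_id=3: ✓ → 91
game_id=4: ✓ → 138
game_id=5: ✓ → 60
game_id=6: ✓ → 75
game_id=7: ✗
game_id=8: ✓ → 134
game_id=9: ✗
game_id=10: ✓ → 118
game_id=11: ✓ → 126
game_id=12: ✗
home_pts_sum = 91 + 138 + 60 + 75 + 134 + 118 + 126 = 742

742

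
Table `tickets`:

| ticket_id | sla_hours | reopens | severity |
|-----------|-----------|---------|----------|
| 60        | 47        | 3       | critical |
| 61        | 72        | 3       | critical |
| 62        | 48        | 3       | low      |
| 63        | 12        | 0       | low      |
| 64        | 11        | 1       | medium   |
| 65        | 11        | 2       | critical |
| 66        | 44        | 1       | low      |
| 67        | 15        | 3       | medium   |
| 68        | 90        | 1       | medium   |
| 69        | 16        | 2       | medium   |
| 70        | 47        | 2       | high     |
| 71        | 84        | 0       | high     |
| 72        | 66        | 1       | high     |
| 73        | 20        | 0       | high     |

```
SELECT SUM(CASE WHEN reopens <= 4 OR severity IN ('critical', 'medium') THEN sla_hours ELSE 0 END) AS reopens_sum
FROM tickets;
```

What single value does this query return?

ticket_id=60: ✓ → 47
ticket_id=61: ✓ → 72
ticket_id=62: ✓ → 48
ticket_id=63: ✓ → 12
ticket_id=64: ✓ → 11
ticket_id=65: ✓ → 11
ticket_id=66: ✓ → 44
ticket_id=67: ✓ → 15
ticket_id=68: ✓ → 90
ticket_id=69: ✓ → 16
ticket_id=70: ✓ → 47
ticket_id=71: ✓ → 84
ticket_id=72: ✓ → 66
ticket_id=73: ✓ → 20
reopens_sum = 47 + 72 + 48 + 12 + 11 + 11 + 44 + 15 + 90 + 16 + 47 + 84 + 66 + 20 = 583

583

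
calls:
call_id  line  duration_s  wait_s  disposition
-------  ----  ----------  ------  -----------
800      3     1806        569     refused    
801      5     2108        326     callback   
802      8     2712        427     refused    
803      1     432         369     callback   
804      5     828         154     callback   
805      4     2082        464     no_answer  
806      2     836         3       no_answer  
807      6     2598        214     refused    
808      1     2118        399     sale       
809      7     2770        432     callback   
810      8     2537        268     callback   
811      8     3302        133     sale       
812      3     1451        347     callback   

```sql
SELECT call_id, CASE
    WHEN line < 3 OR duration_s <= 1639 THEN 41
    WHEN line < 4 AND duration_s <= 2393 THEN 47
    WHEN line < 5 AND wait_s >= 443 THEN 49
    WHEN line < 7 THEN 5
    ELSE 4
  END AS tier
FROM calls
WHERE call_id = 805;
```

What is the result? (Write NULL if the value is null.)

call_id = 805: line=4, duration_s=2082, wait_s=464, disposition=no_answer.
line < 3 OR duration_s <= 1639 → false
line < 4 AND duration_s <= 2393 → false
line < 5 AND wait_s >= 443 → true → 49

49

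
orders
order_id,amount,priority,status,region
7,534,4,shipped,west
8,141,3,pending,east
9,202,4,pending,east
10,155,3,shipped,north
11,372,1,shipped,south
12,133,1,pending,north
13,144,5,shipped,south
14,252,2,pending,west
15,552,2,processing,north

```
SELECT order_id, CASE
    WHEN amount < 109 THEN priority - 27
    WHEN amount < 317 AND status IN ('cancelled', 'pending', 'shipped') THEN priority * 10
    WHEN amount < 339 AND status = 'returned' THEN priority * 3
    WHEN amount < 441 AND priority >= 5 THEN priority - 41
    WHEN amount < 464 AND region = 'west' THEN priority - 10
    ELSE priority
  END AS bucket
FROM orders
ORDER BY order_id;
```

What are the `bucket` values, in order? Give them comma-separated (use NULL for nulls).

order_id=7: ELSE → 4
order_id=8: amount < 317 AND status IN ('cancelled', 'pending', 'shipped') → 30
order_id=9: amount < 317 AND status IN ('cancelled', 'pending', 'shipped') → 40
order_id=10: amount < 317 AND status IN ('cancelled', 'pending', 'shipped') → 30
order_id=11: ELSE → 1
order_id=12: amount < 317 AND status IN ('cancelled', 'pending', 'shipped') → 10
order_id=13: amount < 317 AND status IN ('cancelled', 'pending', 'shipped') → 50
order_id=14: amount < 317 AND status IN ('cancelled', 'pending', 'shipped') → 20
order_id=15: ELSE → 2

4, 30, 40, 30, 1, 10, 50, 20, 2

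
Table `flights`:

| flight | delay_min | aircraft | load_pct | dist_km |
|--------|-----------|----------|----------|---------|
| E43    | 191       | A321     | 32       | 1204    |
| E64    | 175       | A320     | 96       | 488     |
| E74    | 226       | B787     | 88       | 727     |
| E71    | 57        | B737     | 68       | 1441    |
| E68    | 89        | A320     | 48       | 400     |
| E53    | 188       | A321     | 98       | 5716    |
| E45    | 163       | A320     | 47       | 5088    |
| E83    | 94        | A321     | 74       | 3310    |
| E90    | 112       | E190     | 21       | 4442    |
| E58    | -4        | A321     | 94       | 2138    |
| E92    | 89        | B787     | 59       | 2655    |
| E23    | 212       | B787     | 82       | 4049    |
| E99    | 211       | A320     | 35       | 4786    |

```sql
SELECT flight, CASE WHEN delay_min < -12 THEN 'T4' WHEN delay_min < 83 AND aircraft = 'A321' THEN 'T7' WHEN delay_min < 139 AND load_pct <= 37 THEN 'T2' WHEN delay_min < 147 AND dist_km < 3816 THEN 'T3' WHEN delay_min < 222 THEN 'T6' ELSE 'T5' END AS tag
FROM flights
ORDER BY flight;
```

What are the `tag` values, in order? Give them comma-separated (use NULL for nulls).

T6, T6, T6, T6, T7, T6, T3, T3, T5, T3, T2, T3, T6

flight=E23: delay_min < 222 → T6
flight=E43: delay_min < 222 → T6
flight=E45: delay_min < 222 → T6
flight=E53: delay_min < 222 → T6
flight=E58: delay_min < 83 AND aircraft = 'A321' → T7
flight=E64: delay_min < 222 → T6
flight=E68: delay_min < 147 AND dist_km < 3816 → T3
flight=E71: delay_min < 147 AND dist_km < 3816 → T3
flight=E74: ELSE → T5
flight=E83: delay_min < 147 AND dist_km < 3816 → T3
flight=E90: delay_min < 139 AND load_pct <= 37 → T2
flight=E92: delay_min < 147 AND dist_km < 3816 → T3
flight=E99: delay_min < 222 → T6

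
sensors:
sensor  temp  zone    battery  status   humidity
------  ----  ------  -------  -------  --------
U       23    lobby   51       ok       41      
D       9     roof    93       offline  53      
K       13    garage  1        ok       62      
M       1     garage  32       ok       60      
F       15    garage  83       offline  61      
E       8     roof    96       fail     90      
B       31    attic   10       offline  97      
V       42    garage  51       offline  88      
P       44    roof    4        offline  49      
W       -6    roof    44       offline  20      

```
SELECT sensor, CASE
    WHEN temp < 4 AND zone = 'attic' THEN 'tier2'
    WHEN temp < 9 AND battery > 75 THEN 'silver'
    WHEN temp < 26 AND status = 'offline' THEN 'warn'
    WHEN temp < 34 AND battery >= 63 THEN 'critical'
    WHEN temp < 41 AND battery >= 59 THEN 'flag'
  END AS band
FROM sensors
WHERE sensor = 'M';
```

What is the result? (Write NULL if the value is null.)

sensor = M: temp=1, zone=garage, battery=32, status=ok, humidity=60.
temp < 4 AND zone = 'attic' → false
temp < 9 AND battery > 75 → false
temp < 26 AND status = 'offline' → false
temp < 34 AND battery >= 63 → false
temp < 41 AND battery >= 59 → false
No WHEN matched and there is no ELSE, so the CASE yields NULL.

NULL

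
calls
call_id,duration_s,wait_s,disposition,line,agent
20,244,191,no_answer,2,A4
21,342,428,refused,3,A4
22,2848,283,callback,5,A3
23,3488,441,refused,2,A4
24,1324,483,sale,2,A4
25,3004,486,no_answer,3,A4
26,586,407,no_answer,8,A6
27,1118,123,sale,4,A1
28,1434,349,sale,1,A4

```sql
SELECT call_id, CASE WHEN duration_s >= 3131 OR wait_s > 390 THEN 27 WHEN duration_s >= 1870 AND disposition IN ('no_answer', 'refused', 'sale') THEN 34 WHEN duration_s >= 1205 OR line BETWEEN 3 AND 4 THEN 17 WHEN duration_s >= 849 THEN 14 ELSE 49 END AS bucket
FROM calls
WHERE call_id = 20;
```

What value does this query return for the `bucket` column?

49

call_id = 20: duration_s=244, wait_s=191, disposition=no_answer, line=2, agent=A4.
duration_s >= 3131 OR wait_s > 390 → false
duration_s >= 1870 AND disposition IN ('no_answer', 'refused', 'sale') → false
duration_s >= 1205 OR line BETWEEN 3 AND 4 → false
duration_s >= 849 → false
No prior WHEN matched → ELSE → 49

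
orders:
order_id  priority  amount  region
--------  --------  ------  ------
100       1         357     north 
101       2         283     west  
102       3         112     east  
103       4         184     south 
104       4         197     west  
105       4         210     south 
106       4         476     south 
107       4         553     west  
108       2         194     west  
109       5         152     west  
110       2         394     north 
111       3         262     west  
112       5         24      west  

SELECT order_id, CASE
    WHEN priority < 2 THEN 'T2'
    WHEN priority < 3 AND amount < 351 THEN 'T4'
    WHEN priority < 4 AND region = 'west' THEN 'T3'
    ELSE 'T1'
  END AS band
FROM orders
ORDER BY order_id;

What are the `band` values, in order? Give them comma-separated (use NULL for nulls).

T2, T4, T1, T1, T1, T1, T1, T1, T4, T1, T1, T3, T1

order_id=100: priority < 2 → T2
order_id=101: priority < 3 AND amount < 351 → T4
order_id=102: ELSE → T1
order_id=103: ELSE → T1
order_id=104: ELSE → T1
order_id=105: ELSE → T1
order_id=106: ELSE → T1
order_id=107: ELSE → T1
order_id=108: priority < 3 AND amount < 351 → T4
order_id=109: ELSE → T1
order_id=110: ELSE → T1
order_id=111: priority < 4 AND region = 'west' → T3
order_id=112: ELSE → T1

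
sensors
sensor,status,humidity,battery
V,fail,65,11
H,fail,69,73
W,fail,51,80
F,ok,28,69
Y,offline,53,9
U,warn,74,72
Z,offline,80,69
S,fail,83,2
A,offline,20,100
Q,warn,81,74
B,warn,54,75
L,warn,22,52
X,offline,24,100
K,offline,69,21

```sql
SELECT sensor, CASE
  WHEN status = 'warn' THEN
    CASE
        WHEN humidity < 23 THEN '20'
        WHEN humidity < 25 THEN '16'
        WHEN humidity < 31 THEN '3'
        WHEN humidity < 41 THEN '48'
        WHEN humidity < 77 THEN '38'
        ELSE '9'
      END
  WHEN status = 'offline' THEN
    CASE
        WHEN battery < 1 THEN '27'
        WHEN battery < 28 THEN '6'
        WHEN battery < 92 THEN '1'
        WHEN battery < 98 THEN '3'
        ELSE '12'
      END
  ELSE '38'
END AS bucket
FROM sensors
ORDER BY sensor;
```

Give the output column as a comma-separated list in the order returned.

sensor=A: status='offline' → inner[ELSE] → 12
sensor=B: status='warn' → inner[humidity < 77] → 38
sensor=F: status='ok' → outer ELSE → 38
sensor=H: status='fail' → outer ELSE → 38
sensor=K: status='offline' → inner[battery < 28] → 6
sensor=L: status='warn' → inner[humidity < 23] → 20
sensor=Q: status='warn' → inner[ELSE] → 9
sensor=S: status='fail' → outer ELSE → 38
sensor=U: status='warn' → inner[humidity < 77] → 38
sensor=V: status='fail' → outer ELSE → 38
sensor=W: status='fail' → outer ELSE → 38
sensor=X: status='offline' → inner[ELSE] → 12
sensor=Y: status='offline' → inner[battery < 28] → 6
sensor=Z: status='offline' → inner[battery < 92] → 1

12, 38, 38, 38, 6, 20, 9, 38, 38, 38, 38, 12, 6, 1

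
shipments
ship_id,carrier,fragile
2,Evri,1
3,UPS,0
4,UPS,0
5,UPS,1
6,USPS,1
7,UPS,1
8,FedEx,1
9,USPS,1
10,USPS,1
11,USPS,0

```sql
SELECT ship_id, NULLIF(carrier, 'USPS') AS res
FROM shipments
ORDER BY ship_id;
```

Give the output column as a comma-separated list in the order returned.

Evri, UPS, UPS, UPS, NULL, UPS, FedEx, NULL, NULL, NULL

ship_id=2: carrier=Evri vs USPS: differ → Evri
ship_id=3: carrier=UPS vs USPS: differ → UPS
ship_id=4: carrier=UPS vs USPS: differ → UPS
ship_id=5: carrier=UPS vs USPS: differ → UPS
ship_id=6: carrier=USPS vs USPS: equal → NULL
ship_id=7: carrier=UPS vs USPS: differ → UPS
ship_id=8: carrier=FedEx vs USPS: differ → FedEx
ship_id=9: carrier=USPS vs USPS: equal → NULL
ship_id=10: carrier=USPS vs USPS: equal → NULL
ship_id=11: carrier=USPS vs USPS: equal → NULL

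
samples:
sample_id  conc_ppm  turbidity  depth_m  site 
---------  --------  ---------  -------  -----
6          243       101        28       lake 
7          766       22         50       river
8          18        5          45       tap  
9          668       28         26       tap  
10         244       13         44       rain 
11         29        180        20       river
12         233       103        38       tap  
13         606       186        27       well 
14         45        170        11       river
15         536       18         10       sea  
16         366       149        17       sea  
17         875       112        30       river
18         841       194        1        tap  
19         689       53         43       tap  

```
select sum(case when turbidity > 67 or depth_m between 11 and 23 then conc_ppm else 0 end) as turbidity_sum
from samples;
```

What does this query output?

sample_id=6: ✓ → 243
sample_id=7: ✗
sample_id=8: ✗
sample_id=9: ✗
sample_id=10: ✗
sample_id=11: ✓ → 29
sample_id=12: ✓ → 233
sample_id=13: ✓ → 606
sample_id=14: ✓ → 45
sample_id=15: ✗
sample_id=16: ✓ → 366
sample_id=17: ✓ → 875
sample_id=18: ✓ → 841
sample_id=19: ✗
turbidity_sum = 243 + 29 + 233 + 606 + 45 + 366 + 875 + 841 = 3238

3238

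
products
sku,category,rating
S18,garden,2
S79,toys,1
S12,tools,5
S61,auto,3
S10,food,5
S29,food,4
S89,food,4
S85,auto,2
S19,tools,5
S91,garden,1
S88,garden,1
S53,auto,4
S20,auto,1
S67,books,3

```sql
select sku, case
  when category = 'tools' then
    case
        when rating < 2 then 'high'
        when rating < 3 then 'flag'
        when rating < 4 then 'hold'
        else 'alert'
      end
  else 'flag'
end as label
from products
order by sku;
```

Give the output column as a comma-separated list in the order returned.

flag, alert, flag, alert, flag, flag, flag, flag, flag, flag, flag, flag, flag, flag

sku=S10: category='food' → outer ELSE → flag
sku=S12: category='tools' → inner[ELSE] → alert
sku=S18: category='garden' → outer ELSE → flag
sku=S19: category='tools' → inner[ELSE] → alert
sku=S20: category='auto' → outer ELSE → flag
sku=S29: category='food' → outer ELSE → flag
sku=S53: category='auto' → outer ELSE → flag
sku=S61: category='auto' → outer ELSE → flag
sku=S67: category='books' → outer ELSE → flag
sku=S79: category='toys' → outer ELSE → flag
sku=S85: category='auto' → outer ELSE → flag
sku=S88: category='garden' → outer ELSE → flag
sku=S89: category='food' → outer ELSE → flag
sku=S91: category='garden' → outer ELSE → flag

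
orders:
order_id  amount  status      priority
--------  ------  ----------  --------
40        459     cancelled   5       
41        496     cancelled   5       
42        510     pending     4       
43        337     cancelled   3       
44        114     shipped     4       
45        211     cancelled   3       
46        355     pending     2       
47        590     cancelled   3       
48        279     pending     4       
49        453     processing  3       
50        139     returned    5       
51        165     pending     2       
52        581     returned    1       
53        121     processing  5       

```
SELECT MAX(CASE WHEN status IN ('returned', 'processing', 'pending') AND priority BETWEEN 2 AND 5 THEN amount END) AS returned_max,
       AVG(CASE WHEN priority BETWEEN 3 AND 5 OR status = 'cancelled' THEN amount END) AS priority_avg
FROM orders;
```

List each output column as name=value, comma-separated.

[returned_max: status IN ('returned', 'processing', 'pending') AND priority BETWEEN 2 AND 5]
order_id=40: ✗
order_id=41: ✗
order_id=42: ✓ → 510
order_id=43: ✗
order_id=44: ✗
order_id=45: ✗
order_id=46: ✓ → 355
order_id=47: ✗
order_id=48: ✓ → 279
order_id=49: ✓ → 453
order_id=50: ✓ → 139
order_id=51: ✓ → 165
order_id=52: ✗
order_id=53: ✓ → 121
returned_max = MAX(510, 355, 279, 453, 139, 165, 121) = 510
—
[priority_avg: priority BETWEEN 3 AND 5 OR status = 'cancelled']
order_id=40: ✓ → 459
order_id=41: ✓ → 496
order_id=42: ✓ → 510
order_id=43: ✓ → 337
order_id=44: ✓ → 114
order_id=45: ✓ → 211
order_id=46: ✗
order_id=47: ✓ → 590
order_id=48: ✓ → 279
order_id=49: ✓ → 453
order_id=50: ✓ → 139
order_id=51: ✗
order_id=52: ✗
order_id=53: ✓ → 121
priority_avg = (459 + 496 + 510 + 337 + 114 + 211 + 590 + 279 + 453 + 139 + 121) / 11 = 337.1818181818

returned_max=510, priority_avg=337.1818181818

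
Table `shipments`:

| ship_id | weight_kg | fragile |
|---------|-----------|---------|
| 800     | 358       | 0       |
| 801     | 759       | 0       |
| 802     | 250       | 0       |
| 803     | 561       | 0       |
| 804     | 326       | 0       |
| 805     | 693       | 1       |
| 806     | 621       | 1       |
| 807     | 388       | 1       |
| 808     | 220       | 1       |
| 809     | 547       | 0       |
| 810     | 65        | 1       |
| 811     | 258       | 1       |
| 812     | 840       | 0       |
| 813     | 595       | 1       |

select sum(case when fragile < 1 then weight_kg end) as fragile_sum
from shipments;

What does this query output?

3641

ship_id=800: ✓ → 358
ship_id=801: ✓ → 759
ship_id=802: ✓ → 250
ship_id=803: ✓ → 561
ship_id=804: ✓ → 326
ship_id=805: ✗
ship_id=806: ✗
ship_id=807: ✗
ship_id=808: ✗
ship_id=809: ✓ → 547
ship_id=810: ✗
ship_id=811: ✗
ship_id=812: ✓ → 840
ship_id=813: ✗
fragile_sum = 358 + 759 + 250 + 561 + 326 + 547 + 840 = 3641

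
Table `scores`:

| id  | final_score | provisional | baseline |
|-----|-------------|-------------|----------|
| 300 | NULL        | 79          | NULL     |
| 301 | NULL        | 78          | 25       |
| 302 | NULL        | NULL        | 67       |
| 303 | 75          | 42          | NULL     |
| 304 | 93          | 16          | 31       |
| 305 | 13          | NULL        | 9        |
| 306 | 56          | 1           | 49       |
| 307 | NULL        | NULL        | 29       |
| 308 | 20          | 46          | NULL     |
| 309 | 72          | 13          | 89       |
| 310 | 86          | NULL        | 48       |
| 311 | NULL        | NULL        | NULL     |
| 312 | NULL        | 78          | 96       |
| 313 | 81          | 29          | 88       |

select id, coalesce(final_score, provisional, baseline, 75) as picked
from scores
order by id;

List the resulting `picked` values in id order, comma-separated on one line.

id=300: final_score=NULL, provisional=79 → 79
id=301: final_score=NULL, provisional=78 → 78
id=302: final_score=NULL, provisional=NULL, baseline=67 → 67
id=303: final_score=75 → 75
id=304: final_score=93 → 93
id=305: final_score=13 → 13
id=306: final_score=56 → 56
id=307: final_score=NULL, provisional=NULL, baseline=29 → 29
id=308: final_score=20 → 20
id=309: final_score=72 → 72
id=310: final_score=86 → 86
id=311: final_score=NULL, provisional=NULL, baseline=NULL, → literal 75 → 75
id=312: final_score=NULL, provisional=78 → 78
id=313: final_score=81 → 81

79, 78, 67, 75, 93, 13, 56, 29, 20, 72, 86, 75, 78, 81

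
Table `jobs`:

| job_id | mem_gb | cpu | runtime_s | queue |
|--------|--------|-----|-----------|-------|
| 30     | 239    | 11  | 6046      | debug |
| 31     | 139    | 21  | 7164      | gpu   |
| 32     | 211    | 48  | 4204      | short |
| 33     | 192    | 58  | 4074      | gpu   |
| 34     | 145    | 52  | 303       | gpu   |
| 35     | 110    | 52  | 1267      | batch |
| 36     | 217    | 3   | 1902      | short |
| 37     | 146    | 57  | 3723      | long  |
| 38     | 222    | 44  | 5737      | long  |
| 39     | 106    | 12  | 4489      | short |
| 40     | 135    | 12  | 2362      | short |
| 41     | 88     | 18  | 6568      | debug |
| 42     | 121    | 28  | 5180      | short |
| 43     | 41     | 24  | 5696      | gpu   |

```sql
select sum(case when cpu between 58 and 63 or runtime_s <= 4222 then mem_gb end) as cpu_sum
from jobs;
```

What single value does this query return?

job_id=30: ✗
job_id=31: ✗
job_id=32: ✓ → 211
job_id=33: ✓ → 192
job_id=34: ✓ → 145
job_id=35: ✓ → 110
job_id=36: ✓ → 217
job_id=37: ✓ → 146
job_id=38: ✗
job_id=39: ✗
job_id=40: ✓ → 135
job_id=41: ✗
job_id=42: ✗
job_id=43: ✗
cpu_sum = 211 + 192 + 145 + 110 + 217 + 146 + 135 = 1156

1156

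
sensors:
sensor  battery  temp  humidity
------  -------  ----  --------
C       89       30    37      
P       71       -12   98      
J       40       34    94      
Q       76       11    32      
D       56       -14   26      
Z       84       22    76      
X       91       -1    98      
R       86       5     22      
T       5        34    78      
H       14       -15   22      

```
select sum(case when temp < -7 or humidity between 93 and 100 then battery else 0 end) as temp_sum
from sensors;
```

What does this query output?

272

sensor=C: ✗
sensor=P: ✓ → 71
sensor=J: ✓ → 40
sensor=Q: ✗
sensor=D: ✓ → 56
sensor=Z: ✗
sensor=X: ✓ → 91
sensor=R: ✗
sensor=T: ✗
sensor=H: ✓ → 14
temp_sum = 71 + 40 + 56 + 91 + 14 = 272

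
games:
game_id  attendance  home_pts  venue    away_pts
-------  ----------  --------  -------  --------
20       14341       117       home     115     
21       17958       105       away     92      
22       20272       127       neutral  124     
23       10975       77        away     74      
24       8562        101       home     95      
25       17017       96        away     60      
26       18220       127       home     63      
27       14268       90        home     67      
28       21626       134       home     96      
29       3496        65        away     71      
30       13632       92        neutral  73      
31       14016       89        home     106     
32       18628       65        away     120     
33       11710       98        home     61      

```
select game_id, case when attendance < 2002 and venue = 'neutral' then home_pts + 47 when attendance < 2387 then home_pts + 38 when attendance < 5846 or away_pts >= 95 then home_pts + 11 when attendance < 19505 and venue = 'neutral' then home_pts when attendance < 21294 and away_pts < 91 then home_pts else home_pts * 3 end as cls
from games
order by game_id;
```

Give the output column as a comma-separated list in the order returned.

128, 315, 138, 77, 112, 96, 127, 90, 145, 76, 92, 100, 76, 98

game_id=20: attendance < 5846 or away_pts >= 95 → 128
game_id=21: ELSE → 315
game_id=22: attendance < 5846 or away_pts >= 95 → 138
game_id=23: attendance < 21294 and away_pts < 91 → 77
game_id=24: attendance < 5846 or away_pts >= 95 → 112
game_id=25: attendance < 21294 and away_pts < 91 → 96
game_id=26: attendance < 21294 and away_pts < 91 → 127
game_id=27: attendance < 21294 and away_pts < 91 → 90
game_id=28: attendance < 5846 or away_pts >= 95 → 145
game_id=29: attendance < 5846 or away_pts >= 95 → 76
game_id=30: attendance < 19505 and venue = 'neutral' → 92
game_id=31: attendance < 5846 or away_pts >= 95 → 100
game_id=32: attendance < 5846 or away_pts >= 95 → 76
game_id=33: attendance < 21294 and away_pts < 91 → 98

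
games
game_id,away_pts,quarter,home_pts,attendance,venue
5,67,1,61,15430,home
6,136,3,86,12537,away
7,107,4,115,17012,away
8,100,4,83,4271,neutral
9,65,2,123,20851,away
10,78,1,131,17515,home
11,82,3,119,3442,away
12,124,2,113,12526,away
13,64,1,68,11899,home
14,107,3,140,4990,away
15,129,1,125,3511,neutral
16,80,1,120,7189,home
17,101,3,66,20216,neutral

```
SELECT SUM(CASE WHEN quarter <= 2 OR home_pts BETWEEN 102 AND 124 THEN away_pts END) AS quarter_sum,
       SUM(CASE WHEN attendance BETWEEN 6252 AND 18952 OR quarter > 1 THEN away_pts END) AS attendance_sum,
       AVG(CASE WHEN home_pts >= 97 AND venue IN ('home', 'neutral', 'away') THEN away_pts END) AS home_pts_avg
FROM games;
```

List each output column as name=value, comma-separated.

quarter_sum=796, attendance_sum=1111, home_pts_avg=96.5

[quarter_sum: quarter <= 2 OR home_pts BETWEEN 102 AND 124]
game_id=5: ✓ → 67
game_id=6: ✗
game_id=7: ✓ → 107
game_id=8: ✗
game_id=9: ✓ → 65
game_id=10: ✓ → 78
game_id=11: ✓ → 82
game_id=12: ✓ → 124
game_id=13: ✓ → 64
game_id=14: ✗
game_id=15: ✓ → 129
game_id=16: ✓ → 80
game_id=17: ✗
quarter_sum = 67 + 107 + 65 + 78 + 82 + 124 + 64 + 129 + 80 = 796
—
[attendance_sum: attendance BETWEEN 6252 AND 18952 OR quarter > 1]
game_id=5: ✓ → 67
game_id=6: ✓ → 136
game_id=7: ✓ → 107
game_id=8: ✓ → 100
game_id=9: ✓ → 65
game_id=10: ✓ → 78
game_id=11: ✓ → 82
game_id=12: ✓ → 124
game_id=13: ✓ → 64
game_id=14: ✓ → 107
game_id=15: ✗
game_id=16: ✓ → 80
game_id=17: ✓ → 101
attendance_sum = 67 + 136 + 107 + 100 + 65 + 78 + 82 + 124 + 64 + 107 + 80 + 101 = 1111
—
[home_pts_avg: home_pts >= 97 AND venue IN ('home', 'neutral', 'away')]
game_id=5: ✗
game_id=6: ✗
game_id=7: ✓ → 107
game_id=8: ✗
game_id=9: ✓ → 65
game_id=10: ✓ → 78
game_id=11: ✓ → 82
game_id=12: ✓ → 124
game_id=13: ✗
game_id=14: ✓ → 107
game_id=15: ✓ → 129
game_id=16: ✓ → 80
game_id=17: ✗
home_pts_avg = (107 + 65 + 78 + 82 + 124 + 107 + 129 + 80) / 8 = 96.5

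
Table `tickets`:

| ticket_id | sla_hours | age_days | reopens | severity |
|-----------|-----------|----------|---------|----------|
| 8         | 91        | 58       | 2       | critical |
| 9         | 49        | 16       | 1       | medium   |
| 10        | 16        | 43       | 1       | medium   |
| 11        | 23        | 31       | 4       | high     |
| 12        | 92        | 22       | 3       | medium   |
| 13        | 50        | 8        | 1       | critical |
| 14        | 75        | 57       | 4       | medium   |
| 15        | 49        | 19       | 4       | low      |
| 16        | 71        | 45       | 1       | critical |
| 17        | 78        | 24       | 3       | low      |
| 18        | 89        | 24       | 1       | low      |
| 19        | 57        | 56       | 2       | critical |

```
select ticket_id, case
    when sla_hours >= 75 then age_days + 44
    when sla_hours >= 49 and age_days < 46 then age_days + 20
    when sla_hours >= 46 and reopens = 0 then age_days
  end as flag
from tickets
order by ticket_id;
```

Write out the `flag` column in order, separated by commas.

ticket_id=8: sla_hours >= 75 → 102
ticket_id=9: sla_hours >= 49 and age_days < 46 → 36
ticket_id=10: (no match → NULL) → NULL
ticket_id=11: (no match → NULL) → NULL
ticket_id=12: sla_hours >= 75 → 66
ticket_id=13: sla_hours >= 49 and age_days < 46 → 28
ticket_id=14: sla_hours >= 75 → 101
ticket_id=15: sla_hours >= 49 and age_days < 46 → 39
ticket_id=16: sla_hours >= 49 and age_days < 46 → 65
ticket_id=17: sla_hours >= 75 → 68
ticket_id=18: sla_hours >= 75 → 68
ticket_id=19: (no match → NULL) → NULL

102, 36, NULL, NULL, 66, 28, 101, 39, 65, 68, 68, NULL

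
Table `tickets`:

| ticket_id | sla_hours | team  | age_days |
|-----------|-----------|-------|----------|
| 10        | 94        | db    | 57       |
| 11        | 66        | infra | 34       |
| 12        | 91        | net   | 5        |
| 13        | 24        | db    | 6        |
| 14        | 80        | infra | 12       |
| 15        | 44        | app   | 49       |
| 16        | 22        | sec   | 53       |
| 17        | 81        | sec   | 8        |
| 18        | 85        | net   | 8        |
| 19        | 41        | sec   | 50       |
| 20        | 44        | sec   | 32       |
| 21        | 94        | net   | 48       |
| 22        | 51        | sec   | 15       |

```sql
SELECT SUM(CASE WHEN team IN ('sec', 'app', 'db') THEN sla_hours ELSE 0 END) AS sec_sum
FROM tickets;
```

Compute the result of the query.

401

ticket_id=10: ✓ → 94
ticket_id=11: ✗
ticket_id=12: ✗
ticket_id=13: ✓ → 24
ticket_id=14: ✗
ticket_id=15: ✓ → 44
ticket_id=16: ✓ → 22
ticket_id=17: ✓ → 81
ticket_id=18: ✗
ticket_id=19: ✓ → 41
ticket_id=20: ✓ → 44
ticket_id=21: ✗
ticket_id=22: ✓ → 51
sec_sum = 94 + 24 + 44 + 22 + 81 + 41 + 44 + 51 = 401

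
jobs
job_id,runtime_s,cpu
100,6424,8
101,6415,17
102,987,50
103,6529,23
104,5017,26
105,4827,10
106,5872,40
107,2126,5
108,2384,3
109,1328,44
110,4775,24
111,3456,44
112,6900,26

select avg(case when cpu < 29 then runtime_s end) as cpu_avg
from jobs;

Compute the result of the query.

5044.1111111111

job_id=100: ✓ → 6424
job_id=101: ✓ → 6415
job_id=102: ✗
job_id=103: ✓ → 6529
job_id=104: ✓ → 5017
job_id=105: ✓ → 4827
job_id=106: ✗
job_id=107: ✓ → 2126
job_id=108: ✓ → 2384
job_id=109: ✗
job_id=110: ✓ → 4775
job_id=111: ✗
job_id=112: ✓ → 6900
cpu_avg = (6424 + 6415 + 6529 + 5017 + 4827 + 2126 + 2384 + 4775 + 6900) / 9 = 5044.1111111111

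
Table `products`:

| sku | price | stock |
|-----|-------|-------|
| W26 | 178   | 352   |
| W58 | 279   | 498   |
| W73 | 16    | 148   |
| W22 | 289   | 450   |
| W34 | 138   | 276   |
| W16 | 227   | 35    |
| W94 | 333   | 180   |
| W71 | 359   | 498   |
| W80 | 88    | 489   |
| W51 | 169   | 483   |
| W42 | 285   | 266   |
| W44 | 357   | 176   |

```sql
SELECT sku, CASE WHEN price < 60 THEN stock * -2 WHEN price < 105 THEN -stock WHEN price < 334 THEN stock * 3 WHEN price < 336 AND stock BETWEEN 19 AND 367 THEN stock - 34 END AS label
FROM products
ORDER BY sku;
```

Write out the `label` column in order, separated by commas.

sku=W16: price < 334 → 105
sku=W22: price < 334 → 1350
sku=W26: price < 334 → 1056
sku=W34: price < 334 → 828
sku=W42: price < 334 → 798
sku=W44: (no match → NULL) → NULL
sku=W51: price < 334 → 1449
sku=W58: price < 334 → 1494
sku=W71: (no match → NULL) → NULL
sku=W73: price < 60 → -296
sku=W80: price < 105 → -489
sku=W94: price < 334 → 540

105, 1350, 1056, 828, 798, NULL, 1449, 1494, NULL, -296, -489, 540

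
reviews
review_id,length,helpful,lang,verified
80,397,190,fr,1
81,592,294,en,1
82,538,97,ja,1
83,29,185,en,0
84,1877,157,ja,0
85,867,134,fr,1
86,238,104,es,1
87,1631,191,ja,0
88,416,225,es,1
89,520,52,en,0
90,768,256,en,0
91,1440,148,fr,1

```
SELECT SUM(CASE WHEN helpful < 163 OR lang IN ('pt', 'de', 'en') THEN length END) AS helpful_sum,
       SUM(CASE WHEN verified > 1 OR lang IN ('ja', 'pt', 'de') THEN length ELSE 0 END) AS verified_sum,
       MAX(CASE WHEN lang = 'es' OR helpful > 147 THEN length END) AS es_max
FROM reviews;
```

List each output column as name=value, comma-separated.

[helpful_sum: helpful < 163 OR lang IN ('pt', 'de', 'en')]
review_id=80: ✗
review_id=81: ✓ → 592
review_id=82: ✓ → 538
review_id=83: ✓ → 29
review_id=84: ✓ → 1877
review_id=85: ✓ → 867
review_id=86: ✓ → 238
review_id=87: ✗
review_id=88: ✗
review_id=89: ✓ → 520
review_id=90: ✓ → 768
review_id=91: ✓ → 1440
helpful_sum = 592 + 538 + 29 + 1877 + 867 + 238 + 520 + 768 + 1440 = 6869
—
[verified_sum: verified > 1 OR lang IN ('ja', 'pt', 'de')]
review_id=80: ✗
review_id=81: ✗
review_id=82: ✓ → 538
review_id=83: ✗
review_id=84: ✓ → 1877
review_id=85: ✗
review_id=86: ✗
review_id=87: ✓ → 1631
review_id=88: ✗
review_id=89: ✗
review_id=90: ✗
review_id=91: ✗
verified_sum = 538 + 1877 + 1631 = 4046
—
[es_max: lang = 'es' OR helpful > 147]
review_id=80: ✓ → 397
review_id=81: ✓ → 592
review_id=82: ✗
review_id=83: ✓ → 29
review_id=84: ✓ → 1877
review_id=85: ✗
review_id=86: ✓ → 238
review_id=87: ✓ → 1631
review_id=88: ✓ → 416
review_id=89: ✗
review_id=90: ✓ → 768
review_id=91: ✓ → 1440
es_max = MAX(397, 592, 29, 1877, 238, 1631, 416, 768, 1440) = 1877

helpful_sum=6869, verified_sum=4046, es_max=1877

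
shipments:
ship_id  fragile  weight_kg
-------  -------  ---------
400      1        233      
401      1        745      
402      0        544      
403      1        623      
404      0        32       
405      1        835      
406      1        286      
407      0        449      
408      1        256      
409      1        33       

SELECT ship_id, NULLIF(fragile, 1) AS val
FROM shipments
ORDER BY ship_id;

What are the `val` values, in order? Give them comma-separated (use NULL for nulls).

ship_id=400: fragile=1 vs 1: equal → NULL
ship_id=401: fragile=1 vs 1: equal → NULL
ship_id=402: fragile=0 vs 1: differ → 0
ship_id=403: fragile=1 vs 1: equal → NULL
ship_id=404: fragile=0 vs 1: differ → 0
ship_id=405: fragile=1 vs 1: equal → NULL
ship_id=406: fragile=1 vs 1: equal → NULL
ship_id=407: fragile=0 vs 1: differ → 0
ship_id=408: fragile=1 vs 1: equal → NULL
ship_id=409: fragile=1 vs 1: equal → NULL

NULL, NULL, 0, NULL, 0, NULL, NULL, 0, NULL, NULL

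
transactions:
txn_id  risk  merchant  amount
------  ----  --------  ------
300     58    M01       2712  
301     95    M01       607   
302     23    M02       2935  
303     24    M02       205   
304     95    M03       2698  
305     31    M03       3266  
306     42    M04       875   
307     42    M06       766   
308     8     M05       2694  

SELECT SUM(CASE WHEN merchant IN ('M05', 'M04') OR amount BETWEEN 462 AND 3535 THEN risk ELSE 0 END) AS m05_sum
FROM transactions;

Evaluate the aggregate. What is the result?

394

txn_id=300: ✓ → 58
txn_id=301: ✓ → 95
txn_id=302: ✓ → 23
txn_id=303: ✗
txn_id=304: ✓ → 95
txn_id=305: ✓ → 31
txn_id=306: ✓ → 42
txn_id=307: ✓ → 42
txn_id=308: ✓ → 8
m05_sum = 58 + 95 + 23 + 95 + 31 + 42 + 42 + 8 = 394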